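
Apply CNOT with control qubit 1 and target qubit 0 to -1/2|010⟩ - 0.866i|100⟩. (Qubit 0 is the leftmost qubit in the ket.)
-0.866i|100⟩ - 1/2|110⟩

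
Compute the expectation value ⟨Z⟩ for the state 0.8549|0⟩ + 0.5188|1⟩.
0.4617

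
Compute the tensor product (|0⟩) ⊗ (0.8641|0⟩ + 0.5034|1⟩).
0.8641|00⟩ + 0.5034|01⟩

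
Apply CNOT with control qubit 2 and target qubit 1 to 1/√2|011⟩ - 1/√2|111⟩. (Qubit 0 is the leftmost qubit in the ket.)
1/√2|001⟩ - 1/√2|101⟩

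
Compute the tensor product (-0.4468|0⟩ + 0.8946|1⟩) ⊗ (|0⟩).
-0.4468|00⟩ + 0.8946|10⟩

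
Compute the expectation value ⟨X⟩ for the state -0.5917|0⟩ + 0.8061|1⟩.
-0.9539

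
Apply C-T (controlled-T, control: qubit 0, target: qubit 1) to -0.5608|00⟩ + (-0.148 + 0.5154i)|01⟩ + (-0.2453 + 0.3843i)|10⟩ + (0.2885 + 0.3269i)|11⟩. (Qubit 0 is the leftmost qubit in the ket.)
-0.5608|00⟩ + (-0.148 + 0.5154i)|01⟩ + (-0.2453 + 0.3843i)|10⟩ + (-0.02715 + 0.4352i)|11⟩

C-T leaves the control-|0⟩ kets |00⟩, |01⟩ unchanged and applies T to qubit 1 on the control-|1⟩ pair (|10⟩, |11⟩).
T = [[1, 0], [0, (1/√2 + (1/√2)i)]].
With a = amp(|10⟩) = (-0.2453 + 0.3843i) and b = amp(|11⟩) = (0.2885 + 0.3269i):
new amp(|10⟩) = (1)·a = (-0.2453 + 0.3843i)
new amp(|11⟩) = (1/√2 + (1/√2)i)·b = (-0.02715 + 0.4352i)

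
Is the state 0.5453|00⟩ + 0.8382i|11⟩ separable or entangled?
Entangled

Writing the state as a|00⟩ + b|01⟩ + c|10⟩ + d|11⟩, it is a product state iff ad − bc = 0.
Here (a, b, c, d) = (0.5453, 0, 0, 0.8382i): ad − bc = (0.5453)(0.8382i) − (0)(0) = 0.4571i ≠ 0, so the state is entangled.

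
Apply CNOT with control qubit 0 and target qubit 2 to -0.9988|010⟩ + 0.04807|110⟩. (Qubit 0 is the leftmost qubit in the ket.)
-0.9988|010⟩ + 0.04807|111⟩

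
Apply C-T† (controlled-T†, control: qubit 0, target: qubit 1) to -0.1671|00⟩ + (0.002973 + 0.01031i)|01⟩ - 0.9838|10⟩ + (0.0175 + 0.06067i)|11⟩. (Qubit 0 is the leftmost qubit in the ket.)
-0.1671|00⟩ + (0.002973 + 0.01031i)|01⟩ - 0.9838|10⟩ + (0.05527 + 0.03053i)|11⟩

C-T† leaves the control-|0⟩ kets |00⟩, |01⟩ unchanged and applies T† to qubit 1 on the control-|1⟩ pair (|10⟩, |11⟩).
T† = [[1, 0], [0, (1/√2 - (1/√2)i)]].
With a = amp(|10⟩) = -0.9838 and b = amp(|11⟩) = (0.0175 + 0.06067i):
new amp(|10⟩) = (1)·a = -0.9838
new amp(|11⟩) = (1/√2 - (1/√2)i)·b = (0.05527 + 0.03053i)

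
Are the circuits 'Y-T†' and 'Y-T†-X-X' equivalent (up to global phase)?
Yes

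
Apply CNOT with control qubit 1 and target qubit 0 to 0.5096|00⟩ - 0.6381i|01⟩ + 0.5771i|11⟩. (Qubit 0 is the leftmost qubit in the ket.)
0.5096|00⟩ + 0.5771i|01⟩ - 0.6381i|11⟩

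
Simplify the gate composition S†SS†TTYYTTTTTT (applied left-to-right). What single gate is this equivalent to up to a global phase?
S†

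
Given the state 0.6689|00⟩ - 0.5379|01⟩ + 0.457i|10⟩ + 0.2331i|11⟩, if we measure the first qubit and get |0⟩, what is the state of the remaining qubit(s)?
0.7793|0⟩ - 0.6267|1⟩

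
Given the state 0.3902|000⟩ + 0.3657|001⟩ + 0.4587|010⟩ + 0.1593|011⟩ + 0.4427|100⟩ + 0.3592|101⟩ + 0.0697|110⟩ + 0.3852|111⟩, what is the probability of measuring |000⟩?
0.1523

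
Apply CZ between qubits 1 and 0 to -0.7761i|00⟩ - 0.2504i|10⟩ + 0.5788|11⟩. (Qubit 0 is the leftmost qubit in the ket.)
-0.7761i|00⟩ - 0.2504i|10⟩ - 0.5788|11⟩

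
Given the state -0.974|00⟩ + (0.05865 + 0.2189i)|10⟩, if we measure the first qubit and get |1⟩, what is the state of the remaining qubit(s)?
(0.2588 + 0.9659i)|0⟩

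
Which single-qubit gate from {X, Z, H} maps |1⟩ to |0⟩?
X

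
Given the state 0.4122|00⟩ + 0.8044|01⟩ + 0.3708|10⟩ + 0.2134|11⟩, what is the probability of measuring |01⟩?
0.6471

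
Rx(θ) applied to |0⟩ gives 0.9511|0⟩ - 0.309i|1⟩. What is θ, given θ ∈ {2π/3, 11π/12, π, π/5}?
π/5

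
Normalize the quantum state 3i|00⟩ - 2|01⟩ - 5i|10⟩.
0.4867i|00⟩ - 0.3244|01⟩ - 0.8111i|10⟩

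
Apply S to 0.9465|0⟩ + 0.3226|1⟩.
0.9465|0⟩ + 0.3226i|1⟩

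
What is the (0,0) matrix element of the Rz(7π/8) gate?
(0.1951 - 0.9808i)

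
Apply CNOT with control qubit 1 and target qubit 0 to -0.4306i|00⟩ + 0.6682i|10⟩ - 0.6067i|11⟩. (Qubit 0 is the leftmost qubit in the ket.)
-0.4306i|00⟩ - 0.6067i|01⟩ + 0.6682i|10⟩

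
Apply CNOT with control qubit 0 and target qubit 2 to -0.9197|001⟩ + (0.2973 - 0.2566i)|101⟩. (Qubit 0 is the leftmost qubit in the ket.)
-0.9197|001⟩ + (0.2973 - 0.2566i)|100⟩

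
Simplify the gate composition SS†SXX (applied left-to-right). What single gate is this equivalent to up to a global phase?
S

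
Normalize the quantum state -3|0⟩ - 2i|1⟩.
-0.8321|0⟩ - 0.5547i|1⟩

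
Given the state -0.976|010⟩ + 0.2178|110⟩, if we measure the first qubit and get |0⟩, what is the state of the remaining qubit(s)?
-|10⟩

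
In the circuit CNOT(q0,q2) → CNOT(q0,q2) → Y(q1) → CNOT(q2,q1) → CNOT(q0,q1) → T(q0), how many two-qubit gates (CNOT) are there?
4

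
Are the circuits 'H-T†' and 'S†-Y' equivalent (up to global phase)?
No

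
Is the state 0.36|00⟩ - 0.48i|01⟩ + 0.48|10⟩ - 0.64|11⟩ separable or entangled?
Entangled

Writing the state as a|00⟩ + b|01⟩ + c|10⟩ + d|11⟩, it is a product state iff ad − bc = 0.
Here (a, b, c, d) = (0.36, -0.48i, 0.48, -0.64): ad − bc = (0.36)(-0.64) − (-0.48i)(0.48) = (-0.2304 + 0.2304i) ≠ 0, so the state is entangled.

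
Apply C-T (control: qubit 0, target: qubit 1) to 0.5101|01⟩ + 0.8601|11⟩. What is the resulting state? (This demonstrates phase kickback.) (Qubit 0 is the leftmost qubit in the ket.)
0.5101|01⟩ + (0.6082 + 0.6082i)|11⟩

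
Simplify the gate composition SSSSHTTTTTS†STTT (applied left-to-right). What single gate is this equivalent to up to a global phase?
H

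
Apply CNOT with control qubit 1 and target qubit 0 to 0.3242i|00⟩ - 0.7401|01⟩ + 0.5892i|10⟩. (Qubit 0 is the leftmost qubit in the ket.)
0.3242i|00⟩ + 0.5892i|10⟩ - 0.7401|11⟩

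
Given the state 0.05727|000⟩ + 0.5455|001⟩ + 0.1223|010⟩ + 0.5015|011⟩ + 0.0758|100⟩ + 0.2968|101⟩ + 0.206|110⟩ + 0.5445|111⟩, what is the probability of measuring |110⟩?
0.04244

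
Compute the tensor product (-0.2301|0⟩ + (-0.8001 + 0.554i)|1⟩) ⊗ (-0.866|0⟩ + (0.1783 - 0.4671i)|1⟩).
0.1993|00⟩ + (-0.04103 + 0.1075i)|01⟩ + (0.6929 - 0.4798i)|10⟩ + (0.1161 + 0.4725i)|11⟩

amp(|b₁b₂…⟩) = product of the factor amplitudes for bits b₁, b₂, …; only kets whose every factor amplitude is nonzero survive.
|00⟩: (-0.2301)(-0.866) = 0.1993
|01⟩: (-0.2301)(0.1783 - 0.4671i) = (-0.04103 + 0.1075i)
|10⟩: (-0.8001 + 0.554i)(-0.866) = (0.6929 - 0.4798i)
|11⟩: (-0.8001 + 0.554i)(0.1783 - 0.4671i) = (0.1161 + 0.4725i)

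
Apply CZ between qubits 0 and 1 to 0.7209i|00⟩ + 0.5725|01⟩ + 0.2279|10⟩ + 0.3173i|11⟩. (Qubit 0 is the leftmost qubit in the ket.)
0.7209i|00⟩ + 0.5725|01⟩ + 0.2279|10⟩ - 0.3173i|11⟩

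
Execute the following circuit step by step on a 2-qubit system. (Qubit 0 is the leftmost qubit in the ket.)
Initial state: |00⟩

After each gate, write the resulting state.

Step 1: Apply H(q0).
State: 1/√2|00⟩ + 1/√2|10⟩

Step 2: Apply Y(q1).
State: (1/√2)i|01⟩ + (1/√2)i|11⟩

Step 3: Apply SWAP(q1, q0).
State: (1/√2)i|10⟩ + (1/√2)i|11⟩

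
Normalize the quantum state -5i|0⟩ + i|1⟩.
-0.9806i|0⟩ + 0.1961i|1⟩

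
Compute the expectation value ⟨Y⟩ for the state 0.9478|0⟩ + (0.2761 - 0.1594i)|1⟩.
-0.3022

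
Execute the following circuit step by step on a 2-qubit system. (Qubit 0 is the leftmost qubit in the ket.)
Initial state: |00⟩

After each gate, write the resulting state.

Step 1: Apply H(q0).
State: 1/√2|00⟩ + 1/√2|10⟩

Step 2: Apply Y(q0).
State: -(1/√2)i|00⟩ + (1/√2)i|10⟩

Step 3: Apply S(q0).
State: -(1/√2)i|00⟩ - 1/√2|10⟩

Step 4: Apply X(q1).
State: -(1/√2)i|01⟩ - 1/√2|11⟩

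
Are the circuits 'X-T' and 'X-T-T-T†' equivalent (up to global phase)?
Yes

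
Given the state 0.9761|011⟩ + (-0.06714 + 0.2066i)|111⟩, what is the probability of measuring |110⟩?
0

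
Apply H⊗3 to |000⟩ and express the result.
1/√8|000⟩ + 1/√8|001⟩ + 1/√8|010⟩ + 1/√8|011⟩ + 1/√8|100⟩ + 1/√8|101⟩ + 1/√8|110⟩ + 1/√8|111⟩

H⊗3 gives amp(|y⟩) = (1/2√2) Σ_x (−1)^(x·y) amp(|x⟩), where x·y is the number of positions in which both x and y have a 1.
|000⟩: (1)/(2√2) = 1/√8
|001⟩: (1)/(2√2) = 1/√8
|010⟩: (1)/(2√2) = 1/√8
|011⟩: (1)/(2√2) = 1/√8
|100⟩: (1)/(2√2) = 1/√8
|101⟩: (1)/(2√2) = 1/√8
|110⟩: (1)/(2√2) = 1/√8
|111⟩: (1)/(2√2) = 1/√8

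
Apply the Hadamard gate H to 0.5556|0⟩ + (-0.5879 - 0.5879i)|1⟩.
(-0.02284 - 0.4157i)|0⟩ + (0.8086 + 0.4157i)|1⟩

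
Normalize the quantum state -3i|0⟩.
-i|0⟩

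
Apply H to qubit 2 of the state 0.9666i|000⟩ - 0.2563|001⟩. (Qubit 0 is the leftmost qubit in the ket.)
(-0.1812 + 0.6835i)|000⟩ + (0.1812 + 0.6835i)|001⟩

H on qubit 2 mixes each pair of kets that differ only in qubit 2: amplitudes (a, b) of (|…0…⟩, |…1…⟩) become ((a + b)/√2, (a − b)/√2). Kets absent from the input have amplitude 0.
(|000⟩, |001⟩): (a, b) = (0.9666i, -0.2563) → ((-0.1812 + 0.6835i), (0.1812 + 0.6835i))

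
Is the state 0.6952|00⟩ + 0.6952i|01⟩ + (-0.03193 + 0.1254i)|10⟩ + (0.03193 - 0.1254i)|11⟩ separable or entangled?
Entangled

Writing the state as a|00⟩ + b|01⟩ + c|10⟩ + d|11⟩, it is a product state iff ad − bc = 0.
Here (a, b, c, d) = (0.6952, 0.6952i, (-0.03193 + 0.1254i), (0.03193 - 0.1254i)): ad − bc = (0.6952)(0.03193 - 0.1254i) − (0.6952i)(-0.03193 + 0.1254i) = (0.1094 - 0.06498i) ≠ 0, so the state is entangled.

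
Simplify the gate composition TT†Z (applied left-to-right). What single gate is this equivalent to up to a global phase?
Z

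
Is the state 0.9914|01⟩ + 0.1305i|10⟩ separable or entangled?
Entangled

Writing the state as a|00⟩ + b|01⟩ + c|10⟩ + d|11⟩, it is a product state iff ad − bc = 0.
Here (a, b, c, d) = (0, 0.9914, 0.1305i, 0): ad − bc = (0)(0) − (0.9914)(0.1305i) = -0.1294i ≠ 0, so the state is entangled.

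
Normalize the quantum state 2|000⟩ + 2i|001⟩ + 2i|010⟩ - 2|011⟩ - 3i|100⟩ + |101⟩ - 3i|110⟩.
0.3381|000⟩ + 0.3381i|001⟩ + 0.3381i|010⟩ - 0.3381|011⟩ - 0.5071i|100⟩ + 0.169|101⟩ - 0.5071i|110⟩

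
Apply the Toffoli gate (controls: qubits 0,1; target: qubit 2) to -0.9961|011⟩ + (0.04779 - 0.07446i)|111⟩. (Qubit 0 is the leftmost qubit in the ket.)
-0.9961|011⟩ + (0.04779 - 0.07446i)|110⟩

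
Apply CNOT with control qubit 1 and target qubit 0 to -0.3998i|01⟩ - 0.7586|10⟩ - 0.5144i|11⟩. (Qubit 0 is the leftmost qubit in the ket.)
-0.5144i|01⟩ - 0.7586|10⟩ - 0.3998i|11⟩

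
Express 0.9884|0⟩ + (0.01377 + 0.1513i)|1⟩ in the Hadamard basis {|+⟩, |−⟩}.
(0.7086 + 0.107i)|+⟩ + (0.6892 - 0.107i)|−⟩

With |ψ⟩ = α|0⟩ + β|1⟩, the Hadamard-basis coefficients are ⟨+|ψ⟩ = (α + β)/√2 and ⟨−|ψ⟩ = (α − β)/√2.
Here α = 0.9884, β = (0.01377 + 0.1513i): (α + β)/√2 = (0.7086 + 0.107i), (α − β)/√2 = (0.6892 - 0.107i).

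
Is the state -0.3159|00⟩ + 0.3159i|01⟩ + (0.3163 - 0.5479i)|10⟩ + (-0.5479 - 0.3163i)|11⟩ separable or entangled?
Separable

Writing the state as a|00⟩ + b|01⟩ + c|10⟩ + d|11⟩, it is a product state iff ad − bc = 0.
Here (a, b, c, d) = (-0.3159, 0.3159i, (0.3163 - 0.5479i), (-0.5479 - 0.3163i)): ad − bc = (-0.3159)(-0.5479 - 0.3163i) − (0.3159i)(0.3163 - 0.5479i) = 0, so the state is separable.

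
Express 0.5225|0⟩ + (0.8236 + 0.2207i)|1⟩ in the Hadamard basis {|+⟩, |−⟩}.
(0.9518 + 0.1561i)|+⟩ + (-0.2129 - 0.1561i)|−⟩

With |ψ⟩ = α|0⟩ + β|1⟩, the Hadamard-basis coefficients are ⟨+|ψ⟩ = (α + β)/√2 and ⟨−|ψ⟩ = (α − β)/√2.
Here α = 0.5225, β = (0.8236 + 0.2207i): (α + β)/√2 = (0.9518 + 0.1561i), (α − β)/√2 = (-0.2129 - 0.1561i).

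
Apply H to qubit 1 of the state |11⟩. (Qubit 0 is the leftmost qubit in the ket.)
1/√2|10⟩ - 1/√2|11⟩

H on qubit 1 mixes each pair of kets that differ only in qubit 1: amplitudes (a, b) of (|…0…⟩, |…1…⟩) become ((a + b)/√2, (a − b)/√2). Kets absent from the input have amplitude 0.
(|10⟩, |11⟩): (a, b) = (0, 1) → (1/√2, -1/√2)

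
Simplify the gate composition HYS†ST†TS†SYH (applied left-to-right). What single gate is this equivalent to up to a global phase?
I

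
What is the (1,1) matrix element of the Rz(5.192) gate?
(-0.8548 + 0.5189i)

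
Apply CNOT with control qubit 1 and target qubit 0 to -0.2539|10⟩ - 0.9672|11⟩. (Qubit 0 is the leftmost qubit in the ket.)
-0.9672|01⟩ - 0.2539|10⟩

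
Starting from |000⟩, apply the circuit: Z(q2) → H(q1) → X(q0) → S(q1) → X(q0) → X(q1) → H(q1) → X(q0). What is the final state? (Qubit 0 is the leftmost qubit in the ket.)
(1/2 + (1/2)i)|100⟩ + (-1/2 + (1/2)i)|110⟩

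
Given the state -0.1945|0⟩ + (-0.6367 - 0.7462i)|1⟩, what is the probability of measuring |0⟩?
0.03783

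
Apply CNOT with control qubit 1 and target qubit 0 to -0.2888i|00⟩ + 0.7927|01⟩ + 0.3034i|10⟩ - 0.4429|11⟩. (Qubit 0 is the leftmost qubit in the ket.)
-0.2888i|00⟩ - 0.4429|01⟩ + 0.3034i|10⟩ + 0.7927|11⟩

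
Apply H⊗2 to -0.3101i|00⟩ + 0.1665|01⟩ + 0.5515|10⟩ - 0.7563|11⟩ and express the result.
(-0.01915 - 0.1551i)|00⟩ + (0.5707 - 0.1551i)|01⟩ + (0.1857 - 0.1551i)|10⟩ + (-0.7372 - 0.1551i)|11⟩

H⊗2 gives amp(|y⟩) = (1/2) Σ_x (−1)^(x·y) amp(|x⟩), where x·y is the number of positions in which both x and y have a 1.
|00⟩: (-0.3101i + 0.1665 + 0.5515 - 0.7563)/2 = (-0.01915 - 0.1551i)
|01⟩: (-0.3101i - 0.1665 + 0.5515 + 0.7563)/2 = (0.5707 - 0.1551i)
|10⟩: (-0.3101i + 0.1665 - 0.5515 + 0.7563)/2 = (0.1857 - 0.1551i)
|11⟩: (-0.3101i - 0.1665 - 0.5515 - 0.7563)/2 = (-0.7372 - 0.1551i)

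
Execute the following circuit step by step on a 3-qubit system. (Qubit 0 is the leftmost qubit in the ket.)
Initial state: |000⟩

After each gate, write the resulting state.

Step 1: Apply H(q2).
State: 1/√2|000⟩ + 1/√2|001⟩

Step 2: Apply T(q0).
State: 1/√2|000⟩ + 1/√2|001⟩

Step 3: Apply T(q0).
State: 1/√2|000⟩ + 1/√2|001⟩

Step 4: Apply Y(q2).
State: -(1/√2)i|000⟩ + (1/√2)i|001⟩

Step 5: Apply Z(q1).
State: -(1/√2)i|000⟩ + (1/√2)i|001⟩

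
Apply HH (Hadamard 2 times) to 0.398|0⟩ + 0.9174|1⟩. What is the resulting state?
0.398|0⟩ + 0.9174|1⟩

H² = I, so an even number of Hadamards cancels: H^2 = I and the state is unchanged.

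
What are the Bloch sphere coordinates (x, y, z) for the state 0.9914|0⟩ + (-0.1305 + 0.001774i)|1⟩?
(-0.2588, 0.003517, 0.9658)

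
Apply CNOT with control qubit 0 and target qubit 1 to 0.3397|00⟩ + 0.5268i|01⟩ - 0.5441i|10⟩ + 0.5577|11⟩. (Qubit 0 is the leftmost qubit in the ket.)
0.3397|00⟩ + 0.5268i|01⟩ + 0.5577|10⟩ - 0.5441i|11⟩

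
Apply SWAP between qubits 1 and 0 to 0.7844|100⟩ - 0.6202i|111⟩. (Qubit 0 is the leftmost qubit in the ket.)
0.7844|010⟩ - 0.6202i|111⟩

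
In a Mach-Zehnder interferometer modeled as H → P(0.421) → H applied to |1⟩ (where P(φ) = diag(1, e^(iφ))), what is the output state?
(0.04366 - 0.2043i)|0⟩ + (0.9563 + 0.2043i)|1⟩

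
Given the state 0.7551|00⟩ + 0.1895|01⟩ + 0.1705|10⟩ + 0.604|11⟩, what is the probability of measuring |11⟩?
0.3648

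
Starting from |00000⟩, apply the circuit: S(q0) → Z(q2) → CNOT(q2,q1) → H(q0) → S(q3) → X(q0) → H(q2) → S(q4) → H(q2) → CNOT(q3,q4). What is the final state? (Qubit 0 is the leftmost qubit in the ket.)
1/√2|00000⟩ + 1/√2|10000⟩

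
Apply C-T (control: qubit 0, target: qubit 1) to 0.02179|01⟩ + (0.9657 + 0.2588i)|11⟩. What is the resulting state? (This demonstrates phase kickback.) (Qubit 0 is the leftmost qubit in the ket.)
0.02179|01⟩ + (0.4999 + 0.8659i)|11⟩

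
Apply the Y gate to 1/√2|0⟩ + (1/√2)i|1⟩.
1/√2|0⟩ + (1/√2)i|1⟩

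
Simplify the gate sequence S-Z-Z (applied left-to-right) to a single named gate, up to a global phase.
S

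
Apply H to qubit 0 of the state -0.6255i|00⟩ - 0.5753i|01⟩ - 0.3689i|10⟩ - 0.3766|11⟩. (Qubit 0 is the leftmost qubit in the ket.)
-0.7031i|00⟩ + (-0.2663 - 0.4068i)|01⟩ - 0.1814i|10⟩ + (0.2663 - 0.4068i)|11⟩

H on qubit 0 mixes each pair of kets that differ only in qubit 0: amplitudes (a, b) of (|…0…⟩, |…1…⟩) become ((a + b)/√2, (a − b)/√2). Kets absent from the input have amplitude 0.
(|00⟩, |10⟩): (a, b) = (-0.6255i, -0.3689i) → (-0.7031i, -0.1814i)
(|01⟩, |11⟩): (a, b) = (-0.5753i, -0.3766) → ((-0.2663 - 0.4068i), (0.2663 - 0.4068i))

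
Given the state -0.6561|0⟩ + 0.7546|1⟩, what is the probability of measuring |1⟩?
0.5694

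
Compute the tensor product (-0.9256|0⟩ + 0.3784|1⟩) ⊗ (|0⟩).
-0.9256|00⟩ + 0.3784|10⟩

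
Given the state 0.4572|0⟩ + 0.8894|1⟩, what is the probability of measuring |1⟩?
0.791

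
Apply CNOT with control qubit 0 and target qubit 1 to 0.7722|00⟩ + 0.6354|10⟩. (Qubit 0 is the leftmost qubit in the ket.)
0.7722|00⟩ + 0.6354|11⟩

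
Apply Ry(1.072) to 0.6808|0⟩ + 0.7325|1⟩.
0.2112|0⟩ + 0.9775|1⟩

Ry(1.072) = [[cos(θ/2), −sin(θ/2)], [sin(θ/2), cos(θ/2)]]; θ = 1.072, cos(θ/2) ≈ 0.859758, sin(θ/2) ≈ 0.510701.
With a = amp(|0⟩) = 0.6808 and b = amp(|1⟩) = 0.7325:
new amp(|0⟩) = (0.859758)·a + (-0.510701)·b = 0.2112
new amp(|1⟩) = (0.510701)·a + (0.859758)·b = 0.9775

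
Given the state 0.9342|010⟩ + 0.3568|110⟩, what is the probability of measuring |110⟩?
0.1273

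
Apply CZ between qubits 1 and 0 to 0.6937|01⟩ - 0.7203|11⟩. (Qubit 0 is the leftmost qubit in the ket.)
0.6937|01⟩ + 0.7203|11⟩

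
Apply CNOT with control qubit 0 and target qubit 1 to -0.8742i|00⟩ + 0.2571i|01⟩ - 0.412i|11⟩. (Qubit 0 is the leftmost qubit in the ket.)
-0.8742i|00⟩ + 0.2571i|01⟩ - 0.412i|10⟩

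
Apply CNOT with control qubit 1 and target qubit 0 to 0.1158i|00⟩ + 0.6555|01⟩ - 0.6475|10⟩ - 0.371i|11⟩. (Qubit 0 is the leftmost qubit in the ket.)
0.1158i|00⟩ - 0.371i|01⟩ - 0.6475|10⟩ + 0.6555|11⟩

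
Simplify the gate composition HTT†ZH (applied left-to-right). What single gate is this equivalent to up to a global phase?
X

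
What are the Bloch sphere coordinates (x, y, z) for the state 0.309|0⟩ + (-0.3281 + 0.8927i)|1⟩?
(-0.2028, 0.5517, -0.8091)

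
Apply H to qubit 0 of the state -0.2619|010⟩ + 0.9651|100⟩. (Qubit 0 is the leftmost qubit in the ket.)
0.6824|000⟩ - 0.1852|010⟩ - 0.6824|100⟩ - 0.1852|110⟩

H on qubit 0 mixes each pair of kets that differ only in qubit 0: amplitudes (a, b) of (|…0…⟩, |…1…⟩) become ((a + b)/√2, (a − b)/√2). Kets absent from the input have amplitude 0.
(|000⟩, |100⟩): (a, b) = (0, 0.9651) → (0.6824, -0.6824)
(|010⟩, |110⟩): (a, b) = (-0.2619, 0) → (-0.1852, -0.1852)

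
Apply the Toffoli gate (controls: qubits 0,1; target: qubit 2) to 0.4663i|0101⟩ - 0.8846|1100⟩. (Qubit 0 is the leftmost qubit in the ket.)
0.4663i|0101⟩ - 0.8846|1110⟩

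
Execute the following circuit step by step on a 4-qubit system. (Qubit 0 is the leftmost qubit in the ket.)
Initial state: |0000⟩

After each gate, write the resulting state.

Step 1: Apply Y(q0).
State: i|1000⟩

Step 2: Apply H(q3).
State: (1/√2)i|1000⟩ + (1/√2)i|1001⟩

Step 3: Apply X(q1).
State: (1/√2)i|1100⟩ + (1/√2)i|1101⟩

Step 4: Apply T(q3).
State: (1/√2)i|1100⟩ + (-1/2 + (1/2)i)|1101⟩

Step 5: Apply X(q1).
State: (1/√2)i|1000⟩ + (-1/2 + (1/2)i)|1001⟩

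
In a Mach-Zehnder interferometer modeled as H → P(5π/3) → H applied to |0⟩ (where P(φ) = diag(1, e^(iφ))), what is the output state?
(0.75 - 0.433i)|0⟩ + (0.25 + 0.433i)|1⟩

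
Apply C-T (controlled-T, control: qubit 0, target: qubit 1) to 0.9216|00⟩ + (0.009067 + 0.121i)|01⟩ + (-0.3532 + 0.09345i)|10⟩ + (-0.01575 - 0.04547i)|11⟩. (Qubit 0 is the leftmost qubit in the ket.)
0.9216|00⟩ + (0.009067 + 0.121i)|01⟩ + (-0.3532 + 0.09345i)|10⟩ + (0.02102 - 0.04329i)|11⟩

C-T leaves the control-|0⟩ kets |00⟩, |01⟩ unchanged and applies T to qubit 1 on the control-|1⟩ pair (|10⟩, |11⟩).
T = [[1, 0], [0, (1/√2 + (1/√2)i)]].
With a = amp(|10⟩) = (-0.3532 + 0.09345i) and b = amp(|11⟩) = (-0.01575 - 0.04547i):
new amp(|10⟩) = (1)·a = (-0.3532 + 0.09345i)
new amp(|11⟩) = (1/√2 + (1/√2)i)·b = (0.02102 - 0.04329i)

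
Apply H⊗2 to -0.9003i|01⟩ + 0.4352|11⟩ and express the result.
(0.2176 - 0.4502i)|00⟩ + (-0.2176 + 0.4502i)|01⟩ + (-0.2176 - 0.4502i)|10⟩ + (0.2176 + 0.4502i)|11⟩

H⊗2 gives amp(|y⟩) = (1/2) Σ_x (−1)^(x·y) amp(|x⟩), where x·y is the number of positions in which both x and y have a 1.
|00⟩: (-0.9003i + 0.4352)/2 = (0.2176 - 0.4502i)
|01⟩: (0.9003i - 0.4352)/2 = (-0.2176 + 0.4502i)
|10⟩: (-0.9003i - 0.4352)/2 = (-0.2176 - 0.4502i)
|11⟩: (0.9003i + 0.4352)/2 = (0.2176 + 0.4502i)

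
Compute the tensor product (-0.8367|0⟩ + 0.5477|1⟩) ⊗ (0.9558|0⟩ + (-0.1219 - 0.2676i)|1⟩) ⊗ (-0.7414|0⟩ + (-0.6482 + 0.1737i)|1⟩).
0.5929|000⟩ + (0.5184 - 0.1389i)|001⟩ + (-0.07562 - 0.166i)|010⟩ + (-0.105 - 0.1274i)|011⟩ - 0.3881|100⟩ + (-0.3393 + 0.09093i)|101⟩ + (0.0495 + 0.1087i)|110⟩ + (0.06874 + 0.08341i)|111⟩

amp(|b₁b₂…⟩) = product of the factor amplitudes for bits b₁, b₂, …; only kets whose every factor amplitude is nonzero survive.
|000⟩: (-0.8367)(0.9558)(-0.7414) = 0.5929
|001⟩: (-0.8367)(0.9558)(-0.6482 + 0.1737i) = (0.5184 - 0.1389i)
|010⟩: (-0.8367)(-0.1219 - 0.2676i)(-0.7414) = (-0.07562 - 0.166i)
|011⟩: (-0.8367)(-0.1219 - 0.2676i)(-0.6482 + 0.1737i) = (-0.105 - 0.1274i)
|100⟩: (0.5477)(0.9558)(-0.7414) = -0.3881
|101⟩: (0.5477)(0.9558)(-0.6482 + 0.1737i) = (-0.3393 + 0.09093i)
|110⟩: (0.5477)(-0.1219 - 0.2676i)(-0.7414) = (0.0495 + 0.1087i)
|111⟩: (0.5477)(-0.1219 - 0.2676i)(-0.6482 + 0.1737i) = (0.06874 + 0.08341i)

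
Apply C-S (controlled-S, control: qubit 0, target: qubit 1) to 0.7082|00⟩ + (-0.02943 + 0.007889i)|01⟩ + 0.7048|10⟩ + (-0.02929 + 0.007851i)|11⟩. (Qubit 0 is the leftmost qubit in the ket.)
0.7082|00⟩ + (-0.02943 + 0.007889i)|01⟩ + 0.7048|10⟩ + (-0.007851 - 0.02929i)|11⟩

C-S leaves the control-|0⟩ kets |00⟩, |01⟩ unchanged and applies S to qubit 1 on the control-|1⟩ pair (|10⟩, |11⟩).
S = [[1, 0], [0, i]].
With a = amp(|10⟩) = 0.7048 and b = amp(|11⟩) = (-0.02929 + 0.007851i):
new amp(|10⟩) = (1)·a = 0.7048
new amp(|11⟩) = (i)·b = (-0.007851 - 0.02929i)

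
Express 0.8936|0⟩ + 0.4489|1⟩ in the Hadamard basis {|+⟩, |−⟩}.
0.9493|+⟩ + 0.3145|−⟩

With |ψ⟩ = α|0⟩ + β|1⟩, the Hadamard-basis coefficients are ⟨+|ψ⟩ = (α + β)/√2 and ⟨−|ψ⟩ = (α − β)/√2.
Here α = 0.8936, β = 0.4489: (α + β)/√2 = 0.9493, (α − β)/√2 = 0.3145.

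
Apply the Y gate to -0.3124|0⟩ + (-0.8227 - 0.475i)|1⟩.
(-0.475 + 0.8227i)|0⟩ - 0.3124i|1⟩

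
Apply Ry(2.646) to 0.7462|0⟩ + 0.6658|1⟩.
-0.4624|0⟩ + 0.8867|1⟩

Ry(2.646) = [[cos(θ/2), −sin(θ/2)], [sin(θ/2), cos(θ/2)]]; θ = 2.646, cos(θ/2) ≈ 0.245268, sin(θ/2) ≈ 0.969455.
With a = amp(|0⟩) = 0.7462 and b = amp(|1⟩) = 0.6658:
new amp(|0⟩) = (0.245268)·a + (-0.969455)·b = -0.4624
new amp(|1⟩) = (0.969455)·a + (0.245268)·b = 0.8867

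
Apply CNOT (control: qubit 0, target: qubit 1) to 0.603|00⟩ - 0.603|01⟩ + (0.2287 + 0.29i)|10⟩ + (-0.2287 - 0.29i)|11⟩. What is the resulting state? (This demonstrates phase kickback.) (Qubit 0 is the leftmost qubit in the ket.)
0.603|00⟩ - 0.603|01⟩ + (-0.2287 - 0.29i)|10⟩ + (0.2287 + 0.29i)|11⟩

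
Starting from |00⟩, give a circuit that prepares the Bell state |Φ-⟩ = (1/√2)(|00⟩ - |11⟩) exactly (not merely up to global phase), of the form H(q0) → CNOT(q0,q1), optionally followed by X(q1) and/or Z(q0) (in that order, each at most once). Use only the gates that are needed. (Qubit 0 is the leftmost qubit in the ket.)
H(q0) → CNOT(q0,q1) → Z(q0)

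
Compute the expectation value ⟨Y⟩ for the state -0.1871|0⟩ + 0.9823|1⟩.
0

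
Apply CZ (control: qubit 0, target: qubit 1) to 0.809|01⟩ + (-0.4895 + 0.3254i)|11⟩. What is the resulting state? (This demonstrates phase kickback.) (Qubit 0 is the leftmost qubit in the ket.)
0.809|01⟩ + (0.4895 - 0.3254i)|11⟩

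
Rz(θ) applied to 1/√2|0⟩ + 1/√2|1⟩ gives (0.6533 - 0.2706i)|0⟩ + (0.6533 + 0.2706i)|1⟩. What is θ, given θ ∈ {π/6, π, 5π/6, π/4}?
π/4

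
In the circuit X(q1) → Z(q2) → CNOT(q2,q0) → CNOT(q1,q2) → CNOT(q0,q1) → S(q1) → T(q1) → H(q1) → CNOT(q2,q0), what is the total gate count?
9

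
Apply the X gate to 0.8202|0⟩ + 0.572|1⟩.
0.572|0⟩ + 0.8202|1⟩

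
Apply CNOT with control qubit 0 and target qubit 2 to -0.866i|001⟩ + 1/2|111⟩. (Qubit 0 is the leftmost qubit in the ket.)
-0.866i|001⟩ + 1/2|110⟩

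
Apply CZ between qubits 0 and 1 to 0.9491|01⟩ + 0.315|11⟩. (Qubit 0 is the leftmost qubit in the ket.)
0.9491|01⟩ - 0.315|11⟩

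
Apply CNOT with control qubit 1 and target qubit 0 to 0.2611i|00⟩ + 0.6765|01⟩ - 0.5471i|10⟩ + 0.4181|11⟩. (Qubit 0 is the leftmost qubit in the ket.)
0.2611i|00⟩ + 0.4181|01⟩ - 0.5471i|10⟩ + 0.6765|11⟩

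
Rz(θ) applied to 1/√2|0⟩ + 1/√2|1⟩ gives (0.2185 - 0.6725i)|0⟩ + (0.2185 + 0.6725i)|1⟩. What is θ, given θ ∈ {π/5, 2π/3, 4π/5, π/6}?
4π/5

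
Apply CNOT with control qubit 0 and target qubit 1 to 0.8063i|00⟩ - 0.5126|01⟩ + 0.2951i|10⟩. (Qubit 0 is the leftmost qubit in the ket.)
0.8063i|00⟩ - 0.5126|01⟩ + 0.2951i|11⟩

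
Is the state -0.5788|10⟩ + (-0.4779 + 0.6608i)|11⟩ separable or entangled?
Separable

Writing the state as a|00⟩ + b|01⟩ + c|10⟩ + d|11⟩, it is a product state iff ad − bc = 0.
Here (a, b, c, d) = (0, 0, -0.5788, (-0.4779 + 0.6608i)): ad − bc = (0)(-0.4779 + 0.6608i) − (0)(-0.5788) = 0, so the state is separable.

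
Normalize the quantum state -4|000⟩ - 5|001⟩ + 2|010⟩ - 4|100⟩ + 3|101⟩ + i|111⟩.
-0.4747|000⟩ - 0.5934|001⟩ + 0.2374|010⟩ - 0.4747|100⟩ + 0.356|101⟩ + 0.1187i|111⟩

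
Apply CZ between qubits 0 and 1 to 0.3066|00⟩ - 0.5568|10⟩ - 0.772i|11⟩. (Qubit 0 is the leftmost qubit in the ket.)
0.3066|00⟩ - 0.5568|10⟩ + 0.772i|11⟩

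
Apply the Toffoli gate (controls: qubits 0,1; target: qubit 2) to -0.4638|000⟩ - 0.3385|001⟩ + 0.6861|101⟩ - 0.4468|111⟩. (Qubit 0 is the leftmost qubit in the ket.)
-0.4638|000⟩ - 0.3385|001⟩ + 0.6861|101⟩ - 0.4468|110⟩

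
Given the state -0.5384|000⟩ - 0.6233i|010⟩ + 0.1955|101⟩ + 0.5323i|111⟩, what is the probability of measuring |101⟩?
0.03822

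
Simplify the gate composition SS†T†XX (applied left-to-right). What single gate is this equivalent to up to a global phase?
T†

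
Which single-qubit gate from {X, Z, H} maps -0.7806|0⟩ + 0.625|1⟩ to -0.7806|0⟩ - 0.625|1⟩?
Z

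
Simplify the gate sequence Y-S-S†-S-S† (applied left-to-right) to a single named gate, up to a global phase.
Y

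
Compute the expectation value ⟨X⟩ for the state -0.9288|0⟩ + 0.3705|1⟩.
-0.6882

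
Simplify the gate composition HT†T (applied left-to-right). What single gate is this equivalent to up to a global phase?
H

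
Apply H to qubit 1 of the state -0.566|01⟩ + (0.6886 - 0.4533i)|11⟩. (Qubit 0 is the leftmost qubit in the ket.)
-0.4002|00⟩ + 0.4002|01⟩ + (0.4869 - 0.3205i)|10⟩ + (-0.4869 + 0.3205i)|11⟩

H on qubit 1 mixes each pair of kets that differ only in qubit 1: amplitudes (a, b) of (|…0…⟩, |…1…⟩) become ((a + b)/√2, (a − b)/√2). Kets absent from the input have amplitude 0.
(|00⟩, |01⟩): (a, b) = (0, -0.566) → (-0.4002, 0.4002)
(|10⟩, |11⟩): (a, b) = (0, (0.6886 - 0.4533i)) → ((0.4869 - 0.3205i), (-0.4869 + 0.3205i))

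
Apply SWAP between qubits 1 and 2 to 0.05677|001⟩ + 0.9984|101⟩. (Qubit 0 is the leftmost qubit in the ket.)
0.05677|010⟩ + 0.9984|110⟩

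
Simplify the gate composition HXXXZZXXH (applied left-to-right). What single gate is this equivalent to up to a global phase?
Z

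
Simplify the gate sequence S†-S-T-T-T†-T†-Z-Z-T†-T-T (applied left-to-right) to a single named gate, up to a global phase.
T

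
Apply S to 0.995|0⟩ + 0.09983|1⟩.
0.995|0⟩ + 0.09983i|1⟩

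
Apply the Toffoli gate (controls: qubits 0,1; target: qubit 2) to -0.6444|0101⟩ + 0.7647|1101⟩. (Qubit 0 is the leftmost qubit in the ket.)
-0.6444|0101⟩ + 0.7647|1111⟩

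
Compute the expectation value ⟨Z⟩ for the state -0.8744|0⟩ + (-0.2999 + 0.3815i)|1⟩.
0.5291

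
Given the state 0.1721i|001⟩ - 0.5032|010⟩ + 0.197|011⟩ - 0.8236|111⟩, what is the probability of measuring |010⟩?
0.2532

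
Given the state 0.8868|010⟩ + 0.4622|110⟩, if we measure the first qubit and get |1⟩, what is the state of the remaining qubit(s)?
|10⟩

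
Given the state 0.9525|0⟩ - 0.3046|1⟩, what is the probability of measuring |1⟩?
0.09278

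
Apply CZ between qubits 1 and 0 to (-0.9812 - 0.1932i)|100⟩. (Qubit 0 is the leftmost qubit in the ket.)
(-0.9812 - 0.1932i)|100⟩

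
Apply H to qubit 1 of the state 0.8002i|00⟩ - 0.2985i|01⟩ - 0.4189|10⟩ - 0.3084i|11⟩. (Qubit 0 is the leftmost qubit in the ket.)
0.3548i|00⟩ + 0.7769i|01⟩ + (-0.2962 - 0.2181i)|10⟩ + (-0.2962 + 0.2181i)|11⟩

H on qubit 1 mixes each pair of kets that differ only in qubit 1: amplitudes (a, b) of (|…0…⟩, |…1…⟩) become ((a + b)/√2, (a − b)/√2). Kets absent from the input have amplitude 0.
(|00⟩, |01⟩): (a, b) = (0.8002i, -0.2985i) → (0.3548i, 0.7769i)
(|10⟩, |11⟩): (a, b) = (-0.4189, -0.3084i) → ((-0.2962 - 0.2181i), (-0.2962 + 0.2181i))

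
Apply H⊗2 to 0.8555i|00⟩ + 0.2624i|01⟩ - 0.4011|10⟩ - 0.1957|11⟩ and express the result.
(-0.2984 + 0.559i)|00⟩ + (-0.1027 + 0.2966i)|01⟩ + (0.2984 + 0.559i)|10⟩ + (0.1027 + 0.2966i)|11⟩

H⊗2 gives amp(|y⟩) = (1/2) Σ_x (−1)^(x·y) amp(|x⟩), where x·y is the number of positions in which both x and y have a 1.
|00⟩: (0.8555i + 0.2624i - 0.4011 - 0.1957)/2 = (-0.2984 + 0.559i)
|01⟩: (0.8555i - 0.2624i - 0.4011 + 0.1957)/2 = (-0.1027 + 0.2966i)
|10⟩: (0.8555i + 0.2624i + 0.4011 + 0.1957)/2 = (0.2984 + 0.559i)
|11⟩: (0.8555i - 0.2624i + 0.4011 - 0.1957)/2 = (0.1027 + 0.2966i)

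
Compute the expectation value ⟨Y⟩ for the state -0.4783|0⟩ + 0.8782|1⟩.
0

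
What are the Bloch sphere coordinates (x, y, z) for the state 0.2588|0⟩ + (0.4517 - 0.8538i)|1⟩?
(0.2338, -0.4419, -0.866)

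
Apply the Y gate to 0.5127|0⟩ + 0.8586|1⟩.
-0.8586i|0⟩ + 0.5127i|1⟩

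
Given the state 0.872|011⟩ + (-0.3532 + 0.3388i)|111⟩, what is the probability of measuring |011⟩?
0.7604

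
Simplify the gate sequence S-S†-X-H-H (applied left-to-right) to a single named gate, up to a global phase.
X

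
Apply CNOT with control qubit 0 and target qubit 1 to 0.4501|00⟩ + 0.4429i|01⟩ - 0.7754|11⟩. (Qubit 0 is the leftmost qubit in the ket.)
0.4501|00⟩ + 0.4429i|01⟩ - 0.7754|10⟩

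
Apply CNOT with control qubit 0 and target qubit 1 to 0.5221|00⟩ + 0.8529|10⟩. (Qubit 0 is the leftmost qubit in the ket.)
0.5221|00⟩ + 0.8529|11⟩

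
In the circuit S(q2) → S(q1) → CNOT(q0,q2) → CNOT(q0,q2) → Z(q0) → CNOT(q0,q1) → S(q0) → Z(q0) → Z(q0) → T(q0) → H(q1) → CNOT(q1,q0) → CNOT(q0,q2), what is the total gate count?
13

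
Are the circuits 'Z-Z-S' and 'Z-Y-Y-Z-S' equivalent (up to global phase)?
Yes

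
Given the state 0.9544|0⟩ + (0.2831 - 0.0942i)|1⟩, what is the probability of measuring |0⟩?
0.9109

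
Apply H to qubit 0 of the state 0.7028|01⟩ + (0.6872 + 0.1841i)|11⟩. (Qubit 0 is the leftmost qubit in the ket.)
(0.9829 + 0.1302i)|01⟩ + (0.01103 - 0.1302i)|11⟩

H on qubit 0 mixes each pair of kets that differ only in qubit 0: amplitudes (a, b) of (|…0…⟩, |…1…⟩) become ((a + b)/√2, (a − b)/√2). Kets absent from the input have amplitude 0.
(|01⟩, |11⟩): (a, b) = (0.7028, (0.6872 + 0.1841i)) → ((0.9829 + 0.1302i), (0.01103 - 0.1302i))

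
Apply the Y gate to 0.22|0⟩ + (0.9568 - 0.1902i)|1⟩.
(-0.1902 - 0.9568i)|0⟩ + 0.22i|1⟩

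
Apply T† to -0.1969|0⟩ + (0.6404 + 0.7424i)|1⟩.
-0.1969|0⟩ + (0.9778 + 0.07212i)|1⟩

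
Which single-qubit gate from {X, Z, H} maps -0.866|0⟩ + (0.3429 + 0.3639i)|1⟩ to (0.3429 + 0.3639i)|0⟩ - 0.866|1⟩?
X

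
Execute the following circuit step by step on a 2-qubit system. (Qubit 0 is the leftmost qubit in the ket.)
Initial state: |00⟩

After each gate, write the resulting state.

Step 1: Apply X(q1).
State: |01⟩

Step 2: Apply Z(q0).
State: |01⟩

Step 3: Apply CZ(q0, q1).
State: |01⟩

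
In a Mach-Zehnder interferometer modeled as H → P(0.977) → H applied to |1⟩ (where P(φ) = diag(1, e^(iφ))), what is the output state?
(0.2202 - 0.4144i)|0⟩ + (0.7798 + 0.4144i)|1⟩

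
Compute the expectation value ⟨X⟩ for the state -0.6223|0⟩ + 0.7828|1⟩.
-0.9743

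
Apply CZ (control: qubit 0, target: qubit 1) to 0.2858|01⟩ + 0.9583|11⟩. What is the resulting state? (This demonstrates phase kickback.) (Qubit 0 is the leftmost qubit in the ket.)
0.2858|01⟩ - 0.9583|11⟩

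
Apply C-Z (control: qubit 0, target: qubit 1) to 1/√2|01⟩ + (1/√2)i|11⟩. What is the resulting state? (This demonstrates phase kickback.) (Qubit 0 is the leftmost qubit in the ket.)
1/√2|01⟩ - (1/√2)i|11⟩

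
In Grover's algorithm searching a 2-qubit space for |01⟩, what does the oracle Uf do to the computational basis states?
Uf|x⟩ = -|x⟩ if x = 01, else |x⟩ (phase flip on target)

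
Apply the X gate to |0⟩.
|1⟩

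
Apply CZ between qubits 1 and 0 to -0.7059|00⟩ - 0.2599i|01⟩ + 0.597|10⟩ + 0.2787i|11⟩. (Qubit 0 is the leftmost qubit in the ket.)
-0.7059|00⟩ - 0.2599i|01⟩ + 0.597|10⟩ - 0.2787i|11⟩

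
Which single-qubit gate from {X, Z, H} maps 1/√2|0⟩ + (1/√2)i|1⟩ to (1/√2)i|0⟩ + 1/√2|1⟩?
X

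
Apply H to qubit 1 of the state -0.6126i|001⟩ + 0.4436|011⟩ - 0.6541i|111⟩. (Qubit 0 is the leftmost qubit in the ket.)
(0.3137 - 0.4332i)|001⟩ + (-0.3137 - 0.4332i)|011⟩ - 0.4625i|101⟩ + 0.4625i|111⟩

H on qubit 1 mixes each pair of kets that differ only in qubit 1: amplitudes (a, b) of (|…0…⟩, |…1…⟩) become ((a + b)/√2, (a − b)/√2). Kets absent from the input have amplitude 0.
(|001⟩, |011⟩): (a, b) = (-0.6126i, 0.4436) → ((0.3137 - 0.4332i), (-0.3137 - 0.4332i))
(|101⟩, |111⟩): (a, b) = (0, -0.6541i) → (-0.4625i, 0.4625i)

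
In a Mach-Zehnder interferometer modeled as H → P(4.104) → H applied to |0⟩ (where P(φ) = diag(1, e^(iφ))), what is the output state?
(0.2142 - 0.4103i)|0⟩ + (0.7858 + 0.4103i)|1⟩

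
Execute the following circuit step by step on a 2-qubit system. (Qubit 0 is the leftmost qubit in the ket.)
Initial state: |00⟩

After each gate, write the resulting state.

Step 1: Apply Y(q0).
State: i|10⟩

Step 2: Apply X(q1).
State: i|11⟩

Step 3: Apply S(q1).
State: -|11⟩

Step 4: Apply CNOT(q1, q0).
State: -|01⟩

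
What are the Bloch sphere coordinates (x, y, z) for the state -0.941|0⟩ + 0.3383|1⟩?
(-0.6367, 0, 0.771)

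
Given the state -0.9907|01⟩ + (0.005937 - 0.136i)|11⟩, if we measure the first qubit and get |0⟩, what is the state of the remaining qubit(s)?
-|1⟩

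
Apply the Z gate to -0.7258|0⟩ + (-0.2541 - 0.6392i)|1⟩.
-0.7258|0⟩ + (0.2541 + 0.6392i)|1⟩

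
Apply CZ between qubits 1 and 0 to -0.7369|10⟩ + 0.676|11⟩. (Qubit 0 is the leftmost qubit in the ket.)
-0.7369|10⟩ - 0.676|11⟩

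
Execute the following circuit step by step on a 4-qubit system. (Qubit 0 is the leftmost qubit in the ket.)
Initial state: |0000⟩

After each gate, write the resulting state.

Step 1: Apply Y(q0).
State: i|1000⟩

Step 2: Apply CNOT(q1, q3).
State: i|1000⟩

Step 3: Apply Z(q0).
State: -i|1000⟩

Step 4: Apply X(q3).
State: -i|1001⟩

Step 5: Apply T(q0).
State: (1/√2 - (1/√2)i)|1001⟩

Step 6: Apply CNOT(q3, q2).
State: (1/√2 - (1/√2)i)|1011⟩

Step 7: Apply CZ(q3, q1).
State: (1/√2 - (1/√2)i)|1011⟩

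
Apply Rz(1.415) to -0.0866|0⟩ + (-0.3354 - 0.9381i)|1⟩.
(-0.06582 + 0.05628i)|0⟩ + (0.3548 - 0.9309i)|1⟩

Rz(1.415) = [[e^(−iθ/2), 0], [0, e^(iθ/2)]] with e^(±iθ/2) = cos(θ/2) ± i·sin(θ/2); θ = 1.415, cos(θ/2) ≈ 0.759989, sin(θ/2) ≈ 0.649936.
With a = amp(|0⟩) = -0.0866 and b = amp(|1⟩) = (-0.3354 - 0.9381i):
new amp(|0⟩) = (0.759989 - 0.649936i)·a = (-0.06582 + 0.05628i)
new amp(|1⟩) = (0.759989 + 0.649936i)·b = (0.3548 - 0.9309i)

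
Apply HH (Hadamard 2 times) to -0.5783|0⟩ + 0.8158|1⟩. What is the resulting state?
-0.5783|0⟩ + 0.8158|1⟩

H² = I, so an even number of Hadamards cancels: H^2 = I and the state is unchanged.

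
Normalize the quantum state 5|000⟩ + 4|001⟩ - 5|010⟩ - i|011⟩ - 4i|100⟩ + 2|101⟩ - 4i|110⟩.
0.4927|000⟩ + 0.3941|001⟩ - 0.4927|010⟩ - 0.09853i|011⟩ - 0.3941i|100⟩ + 0.1971|101⟩ - 0.3941i|110⟩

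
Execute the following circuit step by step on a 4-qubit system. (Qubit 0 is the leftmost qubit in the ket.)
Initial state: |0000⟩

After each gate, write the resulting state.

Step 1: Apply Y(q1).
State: i|0100⟩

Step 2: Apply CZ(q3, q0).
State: i|0100⟩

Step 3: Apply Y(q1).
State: |0000⟩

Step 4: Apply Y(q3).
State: i|0001⟩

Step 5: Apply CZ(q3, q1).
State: i|0001⟩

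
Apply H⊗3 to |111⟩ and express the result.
1/√8|000⟩ - 1/√8|001⟩ - 1/√8|010⟩ + 1/√8|011⟩ - 1/√8|100⟩ + 1/√8|101⟩ + 1/√8|110⟩ - 1/√8|111⟩

H⊗3 gives amp(|y⟩) = (1/2√2) Σ_x (−1)^(x·y) amp(|x⟩), where x·y is the number of positions in which both x and y have a 1.
|000⟩: (1)/(2√2) = 1/√8
|001⟩: (-1)/(2√2) = -1/√8
|010⟩: (-1)/(2√2) = -1/√8
|011⟩: (1)/(2√2) = 1/√8
|100⟩: (-1)/(2√2) = -1/√8
|101⟩: (1)/(2√2) = 1/√8
|110⟩: (1)/(2√2) = 1/√8
|111⟩: (-1)/(2√2) = -1/√8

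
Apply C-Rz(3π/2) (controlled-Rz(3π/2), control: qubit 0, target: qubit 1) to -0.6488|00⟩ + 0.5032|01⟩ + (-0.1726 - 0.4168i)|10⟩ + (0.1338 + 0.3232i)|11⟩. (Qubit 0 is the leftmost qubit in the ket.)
-0.6488|00⟩ + 0.5032|01⟩ + (-0.1727 + 0.4168i)|10⟩ + (-0.3231 - 0.1339i)|11⟩

C-Rz(3π/2) leaves the control-|0⟩ kets |00⟩, |01⟩ unchanged and applies Rz(3π/2) to qubit 1 on the control-|1⟩ pair (|10⟩, |11⟩).
Rz(3π/2) = [[e^(−iθ/2), 0], [0, e^(iθ/2)]] with e^(±iθ/2) = cos(θ/2) ± i·sin(θ/2); θ = 3π/2, cos(θ/2) ≈ -0.707107, sin(θ/2) ≈ 0.707107.
With a = amp(|10⟩) = (-0.1726 - 0.4168i) and b = amp(|11⟩) = (0.1338 + 0.3232i):
new amp(|10⟩) = (-0.707107 - 0.707107i)·a = (-0.1727 + 0.4168i)
new amp(|11⟩) = (-0.707107 + 0.707107i)·b = (-0.3231 - 0.1339i)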